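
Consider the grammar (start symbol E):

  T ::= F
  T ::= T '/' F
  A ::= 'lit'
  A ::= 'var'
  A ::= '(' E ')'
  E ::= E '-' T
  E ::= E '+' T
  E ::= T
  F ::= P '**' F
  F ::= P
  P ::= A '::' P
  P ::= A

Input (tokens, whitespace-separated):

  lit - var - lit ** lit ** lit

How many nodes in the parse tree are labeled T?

3

[E [E [E [T [F [P [A lit]]]]] - [T [F [P [A var]]]]] - [T [F [P [A lit]] ** [F [P [A lit]] ** [F [P [A lit]]]]]]]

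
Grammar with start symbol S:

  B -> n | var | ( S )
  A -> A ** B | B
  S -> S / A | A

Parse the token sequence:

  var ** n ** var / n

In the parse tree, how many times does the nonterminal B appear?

4

[S [S [A [A [A [B var]] ** [B n]] ** [B var]]] / [A [B n]]]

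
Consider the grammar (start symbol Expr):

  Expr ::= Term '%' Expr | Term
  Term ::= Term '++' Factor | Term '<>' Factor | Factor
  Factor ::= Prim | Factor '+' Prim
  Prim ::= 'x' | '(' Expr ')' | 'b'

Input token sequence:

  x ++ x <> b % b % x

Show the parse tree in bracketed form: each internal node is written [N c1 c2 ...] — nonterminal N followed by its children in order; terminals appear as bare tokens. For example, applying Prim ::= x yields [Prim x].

Expr
Term % Expr
Term <> Factor % Expr
Term ++ Factor <> Factor % Expr
Factor ++ Factor <> Factor % Expr
Prim ++ Factor <> Factor % Expr
x ++ Factor <> Factor % Expr
x ++ Prim <> Factor % Expr
x ++ x <> Factor % Expr
x ++ x <> Prim % Expr
x ++ x <> b % Expr
x ++ x <> b % Term % Expr
x ++ x <> b % Factor % Expr
x ++ x <> b % Prim % Expr
x ++ x <> b % b % Expr
x ++ x <> b % b % Term
x ++ x <> b % b % Factor
x ++ x <> b % b % Prim
x ++ x <> b % b % x

[Expr [Term [Term [Term [Factor [Prim x]]] ++ [Factor [Prim x]]] <> [Factor [Prim b]]] % [Expr [Term [Factor [Prim b]]] % [Expr [Term [Factor [Prim x]]]]]]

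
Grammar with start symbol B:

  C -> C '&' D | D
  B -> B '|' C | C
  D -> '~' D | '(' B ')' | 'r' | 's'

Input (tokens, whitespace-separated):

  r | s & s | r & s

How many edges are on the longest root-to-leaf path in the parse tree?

[B [B [B [C [D r]]] | [C [C [D s]] & [D s]]] | [C [C [D r]] & [D s]]]

5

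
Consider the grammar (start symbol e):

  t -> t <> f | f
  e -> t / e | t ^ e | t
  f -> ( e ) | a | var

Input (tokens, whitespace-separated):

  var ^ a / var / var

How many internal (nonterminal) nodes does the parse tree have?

[e [t [f var]] ^ [e [t [f a]] / [e [t [f var]] / [e [t [f var]]]]]]

12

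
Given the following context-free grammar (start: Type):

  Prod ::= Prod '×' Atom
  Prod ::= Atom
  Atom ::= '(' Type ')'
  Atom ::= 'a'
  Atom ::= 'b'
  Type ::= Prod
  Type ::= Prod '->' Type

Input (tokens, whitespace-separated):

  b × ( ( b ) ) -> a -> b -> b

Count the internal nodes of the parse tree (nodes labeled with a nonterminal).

20

[Type [Prod [Prod [Atom b]] × [Atom ( [Type [Prod [Atom ( [Type [Prod [Atom b]]] )]]] )]] -> [Type [Prod [Atom a]] -> [Type [Prod [Atom b]] -> [Type [Prod [Atom b]]]]]]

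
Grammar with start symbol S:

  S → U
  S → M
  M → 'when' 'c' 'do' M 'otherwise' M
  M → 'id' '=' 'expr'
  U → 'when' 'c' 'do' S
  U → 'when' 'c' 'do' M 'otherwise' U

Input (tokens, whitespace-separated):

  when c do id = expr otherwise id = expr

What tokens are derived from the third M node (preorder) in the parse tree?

id = expr

[S [M when c do [M id = expr] otherwise [M id = expr]]]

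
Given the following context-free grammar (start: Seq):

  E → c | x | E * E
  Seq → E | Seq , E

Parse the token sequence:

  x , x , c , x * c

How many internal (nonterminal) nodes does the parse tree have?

[Seq [Seq [Seq [Seq [E x]] , [E x]] , [E c]] , [E [E x] * [E c]]]

10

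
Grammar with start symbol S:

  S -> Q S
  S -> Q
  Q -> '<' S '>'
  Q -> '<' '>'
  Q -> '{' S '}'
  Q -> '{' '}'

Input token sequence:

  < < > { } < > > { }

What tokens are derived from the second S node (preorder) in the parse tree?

[S [Q < [S [Q < >] [S [Q { }] [S [Q < >]]]] >] [S [Q { }]]]

< > { } < >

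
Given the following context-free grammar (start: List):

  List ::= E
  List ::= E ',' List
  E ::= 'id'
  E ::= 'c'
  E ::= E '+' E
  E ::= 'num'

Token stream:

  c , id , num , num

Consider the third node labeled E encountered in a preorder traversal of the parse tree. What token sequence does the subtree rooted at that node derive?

[List [E c] , [List [E id] , [List [E num] , [List [E num]]]]]

num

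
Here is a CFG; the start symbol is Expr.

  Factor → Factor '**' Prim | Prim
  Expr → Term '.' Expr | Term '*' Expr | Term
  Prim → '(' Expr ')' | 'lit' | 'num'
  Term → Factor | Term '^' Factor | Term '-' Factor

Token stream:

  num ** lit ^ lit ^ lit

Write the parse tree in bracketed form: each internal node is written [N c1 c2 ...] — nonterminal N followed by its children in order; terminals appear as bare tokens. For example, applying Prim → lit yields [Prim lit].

[Expr [Term [Term [Term [Factor [Factor [Prim num]] ** [Prim lit]]] ^ [Factor [Prim lit]]] ^ [Factor [Prim lit]]]]

Expr
Term
Term ^ Factor
Term ^ Factor ^ Factor
Factor ^ Factor ^ Factor
Factor ** Prim ^ Factor ^ Factor
Prim ** Prim ^ Factor ^ Factor
num ** Prim ^ Factor ^ Factor
num ** lit ^ Factor ^ Factor
num ** lit ^ Prim ^ Factor
num ** lit ^ lit ^ Factor
num ** lit ^ lit ^ Prim
num ** lit ^ lit ^ lit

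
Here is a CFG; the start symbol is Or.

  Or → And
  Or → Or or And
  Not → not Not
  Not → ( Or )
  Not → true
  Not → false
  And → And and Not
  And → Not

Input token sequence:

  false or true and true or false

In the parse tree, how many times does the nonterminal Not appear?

[Or [Or [Or [And [Not false]]] or [And [And [Not true]] and [Not true]]] or [And [Not false]]]

4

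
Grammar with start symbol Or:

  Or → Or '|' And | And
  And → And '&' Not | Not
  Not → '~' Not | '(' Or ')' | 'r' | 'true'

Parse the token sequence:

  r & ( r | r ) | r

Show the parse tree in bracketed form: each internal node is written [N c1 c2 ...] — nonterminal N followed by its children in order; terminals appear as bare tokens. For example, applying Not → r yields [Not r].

[Or [Or [And [And [Not r]] & [Not ( [Or [Or [And [Not r]]] | [And [Not r]]] )]]] | [And [Not r]]]

Or
Or | And
And | And
And & Not | And
Not & Not | And
r & Not | And
r & ( Or ) | And
r & ( Or | And ) | And
r & ( And | And ) | And
r & ( Not | And ) | And
r & ( r | And ) | And
r & ( r | Not ) | And
r & ( r | r ) | And
r & ( r | r ) | Not
r & ( r | r ) | r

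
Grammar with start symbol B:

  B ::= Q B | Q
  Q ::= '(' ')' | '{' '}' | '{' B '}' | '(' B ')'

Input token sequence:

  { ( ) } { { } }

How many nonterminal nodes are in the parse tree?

[B [Q { [B [Q ( )]] }] [B [Q { [B [Q { }]] }]]]

8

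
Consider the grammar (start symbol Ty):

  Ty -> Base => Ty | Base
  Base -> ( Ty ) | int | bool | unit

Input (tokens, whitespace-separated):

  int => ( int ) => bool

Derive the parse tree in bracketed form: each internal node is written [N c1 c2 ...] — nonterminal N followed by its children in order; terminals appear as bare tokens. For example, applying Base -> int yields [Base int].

[Ty [Base int] => [Ty [Base ( [Ty [Base int]] )] => [Ty [Base bool]]]]

Ty
Base => Ty
int => Ty
int => Base => Ty
int => ( Ty ) => Ty
int => ( Base ) => Ty
int => ( int ) => Ty
int => ( int ) => Base
int => ( int ) => bool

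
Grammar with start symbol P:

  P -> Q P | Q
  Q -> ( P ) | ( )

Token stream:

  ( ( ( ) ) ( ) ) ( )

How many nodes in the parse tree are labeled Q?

5

[P [Q ( [P [Q ( [P [Q ( )]] )] [P [Q ( )]]] )] [P [Q ( )]]]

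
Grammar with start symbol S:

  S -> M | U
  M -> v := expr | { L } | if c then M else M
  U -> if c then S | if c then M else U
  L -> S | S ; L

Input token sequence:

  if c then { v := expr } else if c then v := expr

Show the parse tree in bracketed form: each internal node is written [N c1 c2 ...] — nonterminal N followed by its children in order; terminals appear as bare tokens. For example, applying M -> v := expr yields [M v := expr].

[S [U if c then [M { [L [S [M v := expr]]] }] else [U if c then [S [M v := expr]]]]]

S
U
if c then M else U
if c then { L } else U
if c then { S } else U
if c then { M } else U
if c then { v := expr } else U
if c then { v := expr } else if c then S
if c then { v := expr } else if c then M
if c then { v := expr } else if c then v := expr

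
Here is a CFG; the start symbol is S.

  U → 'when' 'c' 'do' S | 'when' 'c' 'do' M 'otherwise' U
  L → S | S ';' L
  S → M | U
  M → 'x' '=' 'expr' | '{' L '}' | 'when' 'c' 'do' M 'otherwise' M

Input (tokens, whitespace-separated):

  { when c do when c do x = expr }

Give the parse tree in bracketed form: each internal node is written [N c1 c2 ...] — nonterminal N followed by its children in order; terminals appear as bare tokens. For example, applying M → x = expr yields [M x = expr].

S
M
{ L }
{ S }
{ U }
{ when c do S }
{ when c do U }
{ when c do when c do S }
{ when c do when c do M }
{ when c do when c do x = expr }

[S [M { [L [S [U when c do [S [U when c do [S [M x = expr]]]]]]] }]]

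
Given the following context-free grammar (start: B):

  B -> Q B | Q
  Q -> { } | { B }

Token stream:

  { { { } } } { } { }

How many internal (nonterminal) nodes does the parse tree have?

[B [Q { [B [Q { [B [Q { }]] }]] }] [B [Q { }] [B [Q { }]]]]

10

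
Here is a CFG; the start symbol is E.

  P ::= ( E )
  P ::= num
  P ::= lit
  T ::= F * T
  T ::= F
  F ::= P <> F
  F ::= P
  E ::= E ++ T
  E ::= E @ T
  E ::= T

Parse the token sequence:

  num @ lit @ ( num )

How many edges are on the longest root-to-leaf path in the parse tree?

[E [E [E [T [F [P num]]]] @ [T [F [P lit]]]] @ [T [F [P ( [E [T [F [P num]]]] )]]]]

8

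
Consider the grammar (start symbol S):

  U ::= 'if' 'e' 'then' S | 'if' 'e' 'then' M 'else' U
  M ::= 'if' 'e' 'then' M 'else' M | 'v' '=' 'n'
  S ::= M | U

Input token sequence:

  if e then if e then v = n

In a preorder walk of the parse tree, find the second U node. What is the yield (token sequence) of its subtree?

if e then v = n

[S [U if e then [S [U if e then [S [M v = n]]]]]]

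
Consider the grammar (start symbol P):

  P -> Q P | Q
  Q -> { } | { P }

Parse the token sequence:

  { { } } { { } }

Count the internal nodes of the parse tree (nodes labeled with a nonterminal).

[P [Q { [P [Q { }]] }] [P [Q { [P [Q { }]] }]]]

8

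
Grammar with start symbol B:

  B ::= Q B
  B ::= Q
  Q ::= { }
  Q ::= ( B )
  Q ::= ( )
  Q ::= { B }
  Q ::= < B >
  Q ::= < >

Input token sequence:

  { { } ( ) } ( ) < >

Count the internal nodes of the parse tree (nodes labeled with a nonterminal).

[B [Q { [B [Q { }] [B [Q ( )]]] }] [B [Q ( )] [B [Q < >]]]]

10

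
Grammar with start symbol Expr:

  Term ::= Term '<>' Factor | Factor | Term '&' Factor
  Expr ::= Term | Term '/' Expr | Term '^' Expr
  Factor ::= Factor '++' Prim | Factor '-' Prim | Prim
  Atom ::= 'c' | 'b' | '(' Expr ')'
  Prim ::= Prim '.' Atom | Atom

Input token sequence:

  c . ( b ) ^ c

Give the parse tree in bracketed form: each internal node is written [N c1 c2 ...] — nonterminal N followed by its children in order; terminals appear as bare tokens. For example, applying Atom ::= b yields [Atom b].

[Expr [Term [Factor [Prim [Prim [Atom c]] . [Atom ( [Expr [Term [Factor [Prim [Atom b]]]]] )]]]] ^ [Expr [Term [Factor [Prim [Atom c]]]]]]

Expr
Term ^ Expr
Factor ^ Expr
Prim ^ Expr
Prim . Atom ^ Expr
Atom . Atom ^ Expr
c . Atom ^ Expr
c . ( Expr ) ^ Expr
c . ( Term ) ^ Expr
c . ( Factor ) ^ Expr
c . ( Prim ) ^ Expr
c . ( Atom ) ^ Expr
c . ( b ) ^ Expr
c . ( b ) ^ Term
c . ( b ) ^ Factor
c . ( b ) ^ Prim
c . ( b ) ^ Atom
c . ( b ) ^ c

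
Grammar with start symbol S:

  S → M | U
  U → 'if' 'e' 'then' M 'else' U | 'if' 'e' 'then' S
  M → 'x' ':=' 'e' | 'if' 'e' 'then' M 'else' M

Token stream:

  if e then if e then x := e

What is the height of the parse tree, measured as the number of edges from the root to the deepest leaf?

6

[S [U if e then [S [U if e then [S [M x := e]]]]]]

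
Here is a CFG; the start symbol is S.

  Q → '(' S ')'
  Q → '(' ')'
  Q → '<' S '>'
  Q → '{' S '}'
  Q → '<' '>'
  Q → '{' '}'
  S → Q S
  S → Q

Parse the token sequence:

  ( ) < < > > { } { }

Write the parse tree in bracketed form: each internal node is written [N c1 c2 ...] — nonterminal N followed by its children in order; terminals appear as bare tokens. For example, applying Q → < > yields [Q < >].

[S [Q ( )] [S [Q < [S [Q < >]] >] [S [Q { }] [S [Q { }]]]]]

S
Q S
( ) S
( ) Q S
( ) < S > S
( ) < Q > S
( ) < < > > S
( ) < < > > Q S
( ) < < > > { } S
( ) < < > > { } Q
( ) < < > > { } { }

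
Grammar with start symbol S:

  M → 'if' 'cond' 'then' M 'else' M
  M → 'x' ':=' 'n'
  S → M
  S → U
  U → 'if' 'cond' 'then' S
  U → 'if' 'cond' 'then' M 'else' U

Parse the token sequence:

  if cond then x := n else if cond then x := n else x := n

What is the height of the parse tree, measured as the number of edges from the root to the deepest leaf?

4

[S [M if cond then [M x := n] else [M if cond then [M x := n] else [M x := n]]]]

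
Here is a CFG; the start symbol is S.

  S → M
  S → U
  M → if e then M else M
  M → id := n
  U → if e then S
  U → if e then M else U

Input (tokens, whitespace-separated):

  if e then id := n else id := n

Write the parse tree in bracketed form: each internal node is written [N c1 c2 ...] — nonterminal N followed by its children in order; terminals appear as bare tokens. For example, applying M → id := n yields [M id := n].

S
M
if e then M else M
if e then id := n else M
if e then id := n else id := n

[S [M if e then [M id := n] else [M id := n]]]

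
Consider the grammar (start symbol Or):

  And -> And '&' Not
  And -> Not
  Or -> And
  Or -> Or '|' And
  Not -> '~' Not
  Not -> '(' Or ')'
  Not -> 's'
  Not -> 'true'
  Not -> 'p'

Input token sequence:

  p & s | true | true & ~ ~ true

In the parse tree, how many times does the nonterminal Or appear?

[Or [Or [Or [And [And [Not p]] & [Not s]]] | [And [Not true]]] | [And [And [Not true]] & [Not ~ [Not ~ [Not true]]]]]

3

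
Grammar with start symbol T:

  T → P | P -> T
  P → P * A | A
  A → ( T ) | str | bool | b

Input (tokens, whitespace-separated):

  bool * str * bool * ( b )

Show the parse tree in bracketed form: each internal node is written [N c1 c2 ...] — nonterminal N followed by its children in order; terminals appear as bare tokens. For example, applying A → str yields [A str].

[T [P [P [P [P [A bool]] * [A str]] * [A bool]] * [A ( [T [P [A b]]] )]]]

T
P
P * A
P * A * A
P * A * A * A
A * A * A * A
bool * A * A * A
bool * str * A * A
bool * str * bool * A
bool * str * bool * ( T )
bool * str * bool * ( P )
bool * str * bool * ( A )
bool * str * bool * ( b )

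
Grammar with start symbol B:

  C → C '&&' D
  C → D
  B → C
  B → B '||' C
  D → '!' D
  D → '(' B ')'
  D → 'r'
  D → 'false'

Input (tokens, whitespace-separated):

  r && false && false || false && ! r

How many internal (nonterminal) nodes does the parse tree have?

[B [B [C [C [C [D r]] && [D false]] && [D false]]] || [C [C [D false]] && [D ! [D r]]]]

13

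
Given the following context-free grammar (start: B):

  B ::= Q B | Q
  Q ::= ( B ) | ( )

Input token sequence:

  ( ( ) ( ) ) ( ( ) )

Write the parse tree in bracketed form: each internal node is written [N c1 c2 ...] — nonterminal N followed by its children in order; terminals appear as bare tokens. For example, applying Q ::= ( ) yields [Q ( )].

[B [Q ( [B [Q ( )] [B [Q ( )]]] )] [B [Q ( [B [Q ( )]] )]]]

B
Q B
( B ) B
( Q B ) B
( ( ) B ) B
( ( ) Q ) B
( ( ) ( ) ) B
( ( ) ( ) ) Q
( ( ) ( ) ) ( B )
( ( ) ( ) ) ( Q )
( ( ) ( ) ) ( ( ) )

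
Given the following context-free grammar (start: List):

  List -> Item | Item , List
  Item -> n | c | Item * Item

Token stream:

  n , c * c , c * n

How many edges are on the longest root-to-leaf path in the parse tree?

5

[List [Item n] , [List [Item [Item c] * [Item c]] , [List [Item [Item c] * [Item n]]]]]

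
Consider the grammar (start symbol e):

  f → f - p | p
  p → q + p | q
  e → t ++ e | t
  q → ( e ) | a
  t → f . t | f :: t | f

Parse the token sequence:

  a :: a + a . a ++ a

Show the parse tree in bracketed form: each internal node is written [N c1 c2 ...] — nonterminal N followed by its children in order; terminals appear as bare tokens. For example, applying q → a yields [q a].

[e [t [f [p [q a]]] :: [t [f [p [q a] + [p [q a]]]] . [t [f [p [q a]]]]]] ++ [e [t [f [p [q a]]]]]]

e
t ++ e
f :: t ++ e
p :: t ++ e
q :: t ++ e
a :: t ++ e
a :: f . t ++ e
a :: p . t ++ e
a :: q + p . t ++ e
a :: a + p . t ++ e
a :: a + q . t ++ e
a :: a + a . t ++ e
a :: a + a . f ++ e
a :: a + a . p ++ e
a :: a + a . q ++ e
a :: a + a . a ++ e
a :: a + a . a ++ t
a :: a + a . a ++ f
a :: a + a . a ++ p
a :: a + a . a ++ q
a :: a + a . a ++ a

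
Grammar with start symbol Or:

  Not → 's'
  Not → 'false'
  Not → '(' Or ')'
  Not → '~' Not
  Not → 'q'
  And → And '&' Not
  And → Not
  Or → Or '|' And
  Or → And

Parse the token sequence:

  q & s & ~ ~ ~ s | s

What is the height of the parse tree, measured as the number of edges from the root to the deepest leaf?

[Or [Or [And [And [And [Not q]] & [Not s]] & [Not ~ [Not ~ [Not ~ [Not s]]]]]] | [And [Not s]]]

7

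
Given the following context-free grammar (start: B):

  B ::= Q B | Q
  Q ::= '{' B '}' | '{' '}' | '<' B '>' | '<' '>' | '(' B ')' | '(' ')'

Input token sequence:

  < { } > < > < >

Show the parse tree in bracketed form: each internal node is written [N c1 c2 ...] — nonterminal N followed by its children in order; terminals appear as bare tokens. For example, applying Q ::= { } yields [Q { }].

[B [Q < [B [Q { }]] >] [B [Q < >] [B [Q < >]]]]

B
Q B
< B > B
< Q > B
< { } > B
< { } > Q B
< { } > < > B
< { } > < > Q
< { } > < > < >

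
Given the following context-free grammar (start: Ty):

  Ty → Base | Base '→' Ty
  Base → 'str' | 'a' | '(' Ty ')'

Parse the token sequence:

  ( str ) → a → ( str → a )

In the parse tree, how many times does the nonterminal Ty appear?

[Ty [Base ( [Ty [Base str]] )] → [Ty [Base a] → [Ty [Base ( [Ty [Base str] → [Ty [Base a]]] )]]]]

6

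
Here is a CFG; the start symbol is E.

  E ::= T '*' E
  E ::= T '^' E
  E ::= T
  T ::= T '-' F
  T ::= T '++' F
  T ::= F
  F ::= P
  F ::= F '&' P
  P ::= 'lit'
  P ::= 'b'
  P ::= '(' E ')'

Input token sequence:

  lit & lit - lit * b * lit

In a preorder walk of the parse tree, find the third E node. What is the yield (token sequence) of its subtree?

[E [T [T [F [F [P lit]] & [P lit]]] - [F [P lit]]] * [E [T [F [P b]]] * [E [T [F [P lit]]]]]]

lit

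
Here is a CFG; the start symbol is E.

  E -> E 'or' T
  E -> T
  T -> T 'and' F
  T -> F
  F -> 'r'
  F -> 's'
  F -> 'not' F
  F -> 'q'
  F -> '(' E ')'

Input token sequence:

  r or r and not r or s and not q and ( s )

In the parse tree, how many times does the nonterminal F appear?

[E [E [E [T [F r]]] or [T [T [F r]] and [F not [F r]]]] or [T [T [T [F s]] and [F not [F q]]] and [F ( [E [T [F s]]] )]]]

9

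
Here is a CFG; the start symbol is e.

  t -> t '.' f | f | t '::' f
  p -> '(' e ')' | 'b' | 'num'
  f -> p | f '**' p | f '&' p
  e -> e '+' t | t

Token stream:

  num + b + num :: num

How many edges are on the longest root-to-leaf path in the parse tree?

6

[e [e [e [t [f [p num]]]] + [t [f [p b]]]] + [t [t [f [p num]]] :: [f [p num]]]]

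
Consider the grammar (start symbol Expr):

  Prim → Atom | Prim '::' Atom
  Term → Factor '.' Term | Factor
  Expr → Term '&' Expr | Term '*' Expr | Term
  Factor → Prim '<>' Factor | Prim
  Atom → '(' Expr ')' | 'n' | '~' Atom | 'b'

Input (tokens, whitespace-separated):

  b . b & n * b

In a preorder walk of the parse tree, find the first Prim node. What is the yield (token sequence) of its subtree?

[Expr [Term [Factor [Prim [Atom b]]] . [Term [Factor [Prim [Atom b]]]]] & [Expr [Term [Factor [Prim [Atom n]]]] * [Expr [Term [Factor [Prim [Atom b]]]]]]]

b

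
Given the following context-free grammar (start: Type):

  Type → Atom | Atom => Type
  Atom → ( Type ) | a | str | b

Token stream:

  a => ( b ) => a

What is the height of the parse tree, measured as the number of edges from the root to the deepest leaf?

5

[Type [Atom a] => [Type [Atom ( [Type [Atom b]] )] => [Type [Atom a]]]]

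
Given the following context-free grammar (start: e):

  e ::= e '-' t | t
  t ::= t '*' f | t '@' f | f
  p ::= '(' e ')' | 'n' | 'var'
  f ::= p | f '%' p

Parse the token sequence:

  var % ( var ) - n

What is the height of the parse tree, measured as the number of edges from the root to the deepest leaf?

[e [e [t [f [f [p var]] % [p ( [e [t [f [p var]]]] )]]]] - [t [f [p n]]]]

9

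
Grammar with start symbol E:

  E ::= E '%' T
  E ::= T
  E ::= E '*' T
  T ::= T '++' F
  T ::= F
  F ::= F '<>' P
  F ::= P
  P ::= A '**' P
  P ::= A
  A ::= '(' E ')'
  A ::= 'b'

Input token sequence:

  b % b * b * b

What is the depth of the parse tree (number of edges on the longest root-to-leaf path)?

[E [E [E [E [T [F [P [A b]]]]] % [T [F [P [A b]]]]] * [T [F [P [A b]]]]] * [T [F [P [A b]]]]]

8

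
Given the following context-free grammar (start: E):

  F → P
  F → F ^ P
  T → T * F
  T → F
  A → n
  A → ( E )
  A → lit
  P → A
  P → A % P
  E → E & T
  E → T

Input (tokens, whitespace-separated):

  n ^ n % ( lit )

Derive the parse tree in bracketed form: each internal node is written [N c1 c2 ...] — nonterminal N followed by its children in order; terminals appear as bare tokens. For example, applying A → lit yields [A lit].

E
T
F
F ^ P
P ^ P
A ^ P
n ^ P
n ^ A % P
n ^ n % P
n ^ n % A
n ^ n % ( E )
n ^ n % ( T )
n ^ n % ( F )
n ^ n % ( P )
n ^ n % ( A )
n ^ n % ( lit )

[E [T [F [F [P [A n]]] ^ [P [A n] % [P [A ( [E [T [F [P [A lit]]]]] )]]]]]]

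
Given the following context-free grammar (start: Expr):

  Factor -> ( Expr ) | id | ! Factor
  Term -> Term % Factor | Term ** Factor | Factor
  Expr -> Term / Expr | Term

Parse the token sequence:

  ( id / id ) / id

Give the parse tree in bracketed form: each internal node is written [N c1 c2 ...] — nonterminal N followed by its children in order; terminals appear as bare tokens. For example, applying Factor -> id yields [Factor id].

Expr
Term / Expr
Factor / Expr
( Expr ) / Expr
( Term / Expr ) / Expr
( Factor / Expr ) / Expr
( id / Expr ) / Expr
( id / Term ) / Expr
( id / Factor ) / Expr
( id / id ) / Expr
( id / id ) / Term
( id / id ) / Factor
( id / id ) / id

[Expr [Term [Factor ( [Expr [Term [Factor id]] / [Expr [Term [Factor id]]]] )]] / [Expr [Term [Factor id]]]]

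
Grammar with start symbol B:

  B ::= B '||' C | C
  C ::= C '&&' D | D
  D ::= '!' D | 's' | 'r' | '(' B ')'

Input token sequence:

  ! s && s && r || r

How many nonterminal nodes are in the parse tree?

11

[B [B [C [C [C [D ! [D s]]] && [D s]] && [D r]]] || [C [D r]]]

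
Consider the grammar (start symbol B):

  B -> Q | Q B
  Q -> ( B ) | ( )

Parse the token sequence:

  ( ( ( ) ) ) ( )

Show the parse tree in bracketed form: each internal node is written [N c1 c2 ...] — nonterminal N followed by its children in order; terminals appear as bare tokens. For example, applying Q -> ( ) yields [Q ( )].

B
Q B
( B ) B
( Q ) B
( ( B ) ) B
( ( Q ) ) B
( ( ( ) ) ) B
( ( ( ) ) ) Q
( ( ( ) ) ) ( )

[B [Q ( [B [Q ( [B [Q ( )]] )]] )] [B [Q ( )]]]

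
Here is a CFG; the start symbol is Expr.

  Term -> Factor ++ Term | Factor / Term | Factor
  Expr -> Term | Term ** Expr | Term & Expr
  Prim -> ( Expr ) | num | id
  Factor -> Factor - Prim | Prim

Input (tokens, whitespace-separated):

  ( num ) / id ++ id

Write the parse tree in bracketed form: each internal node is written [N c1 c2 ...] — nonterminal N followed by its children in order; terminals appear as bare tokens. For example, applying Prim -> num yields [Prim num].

Expr
Term
Factor / Term
Prim / Term
( Expr ) / Term
( Term ) / Term
( Factor ) / Term
( Prim ) / Term
( num ) / Term
( num ) / Factor ++ Term
( num ) / Prim ++ Term
( num ) / id ++ Term
( num ) / id ++ Factor
( num ) / id ++ Prim
( num ) / id ++ id

[Expr [Term [Factor [Prim ( [Expr [Term [Factor [Prim num]]]] )]] / [Term [Factor [Prim id]] ++ [Term [Factor [Prim id]]]]]]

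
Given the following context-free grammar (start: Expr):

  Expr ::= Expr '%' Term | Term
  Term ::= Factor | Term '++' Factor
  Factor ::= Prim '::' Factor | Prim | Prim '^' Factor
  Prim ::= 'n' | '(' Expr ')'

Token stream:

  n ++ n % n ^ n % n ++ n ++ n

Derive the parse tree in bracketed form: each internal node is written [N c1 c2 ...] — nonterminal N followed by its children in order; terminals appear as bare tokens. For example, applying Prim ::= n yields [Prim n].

[Expr [Expr [Expr [Term [Term [Factor [Prim n]]] ++ [Factor [Prim n]]]] % [Term [Factor [Prim n] ^ [Factor [Prim n]]]]] % [Term [Term [Term [Factor [Prim n]]] ++ [Factor [Prim n]]] ++ [Factor [Prim n]]]]

Expr
Expr % Term
Expr % Term % Term
Term % Term % Term
Term ++ Factor % Term % Term
Factor ++ Factor % Term % Term
Prim ++ Factor % Term % Term
n ++ Factor % Term % Term
n ++ Prim % Term % Term
n ++ n % Term % Term
n ++ n % Factor % Term
n ++ n % Prim ^ Factor % Term
n ++ n % n ^ Factor % Term
n ++ n % n ^ Prim % Term
n ++ n % n ^ n % Term
n ++ n % n ^ n % Term ++ Factor
n ++ n % n ^ n % Term ++ Factor ++ Factor
n ++ n % n ^ n % Factor ++ Factor ++ Factor
n ++ n % n ^ n % Prim ++ Factor ++ Factor
n ++ n % n ^ n % n ++ Factor ++ Factor
n ++ n % n ^ n % n ++ Prim ++ Factor
n ++ n % n ^ n % n ++ n ++ Factor
n ++ n % n ^ n % n ++ n ++ Prim
n ++ n % n ^ n % n ++ n ++ n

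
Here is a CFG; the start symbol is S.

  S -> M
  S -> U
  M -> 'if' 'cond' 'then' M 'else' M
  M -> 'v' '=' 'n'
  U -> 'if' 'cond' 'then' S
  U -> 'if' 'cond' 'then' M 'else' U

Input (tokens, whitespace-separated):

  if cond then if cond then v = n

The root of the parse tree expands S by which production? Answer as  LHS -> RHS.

[S [U if cond then [S [U if cond then [S [M v = n]]]]]]

S -> U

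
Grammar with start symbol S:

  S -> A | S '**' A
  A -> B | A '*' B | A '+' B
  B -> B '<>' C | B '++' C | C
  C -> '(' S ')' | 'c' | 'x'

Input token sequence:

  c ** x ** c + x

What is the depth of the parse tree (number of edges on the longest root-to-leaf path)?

[S [S [S [A [B [C c]]]] ** [A [B [C x]]]] ** [A [A [B [C c]]] + [B [C x]]]]

6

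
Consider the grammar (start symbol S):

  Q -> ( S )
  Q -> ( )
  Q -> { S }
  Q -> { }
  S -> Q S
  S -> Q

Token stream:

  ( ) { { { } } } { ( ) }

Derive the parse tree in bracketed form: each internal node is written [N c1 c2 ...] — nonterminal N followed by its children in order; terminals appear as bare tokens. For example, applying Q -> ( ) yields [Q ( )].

S
Q S
( ) S
( ) Q S
( ) { S } S
( ) { Q } S
( ) { { S } } S
( ) { { Q } } S
( ) { { { } } } S
( ) { { { } } } Q
( ) { { { } } } { S }
( ) { { { } } } { Q }
( ) { { { } } } { ( ) }

[S [Q ( )] [S [Q { [S [Q { [S [Q { }]] }]] }] [S [Q { [S [Q ( )]] }]]]]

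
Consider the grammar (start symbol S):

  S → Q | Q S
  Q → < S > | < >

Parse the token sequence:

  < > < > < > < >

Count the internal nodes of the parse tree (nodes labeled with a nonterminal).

8

[S [Q < >] [S [Q < >] [S [Q < >] [S [Q < >]]]]]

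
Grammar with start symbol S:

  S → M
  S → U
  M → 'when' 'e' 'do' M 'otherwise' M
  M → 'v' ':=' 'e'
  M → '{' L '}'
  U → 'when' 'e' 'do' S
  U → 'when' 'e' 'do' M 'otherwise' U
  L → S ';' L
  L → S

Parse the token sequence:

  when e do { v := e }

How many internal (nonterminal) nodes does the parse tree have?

7

[S [U when e do [S [M { [L [S [M v := e]]] }]]]]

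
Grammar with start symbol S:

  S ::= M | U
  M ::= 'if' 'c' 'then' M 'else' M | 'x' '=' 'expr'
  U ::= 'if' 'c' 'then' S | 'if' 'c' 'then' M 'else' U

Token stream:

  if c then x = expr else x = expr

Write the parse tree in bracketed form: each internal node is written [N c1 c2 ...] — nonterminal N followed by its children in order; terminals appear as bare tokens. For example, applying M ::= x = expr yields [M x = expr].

S
M
if c then M else M
if c then x = expr else M
if c then x = expr else x = expr

[S [M if c then [M x = expr] else [M x = expr]]]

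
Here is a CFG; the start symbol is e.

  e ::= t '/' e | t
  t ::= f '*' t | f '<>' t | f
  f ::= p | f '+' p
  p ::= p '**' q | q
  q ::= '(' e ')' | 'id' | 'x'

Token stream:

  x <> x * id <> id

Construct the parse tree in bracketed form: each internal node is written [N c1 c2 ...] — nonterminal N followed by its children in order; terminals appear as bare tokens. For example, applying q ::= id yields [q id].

e
t
f <> t
p <> t
q <> t
x <> t
x <> f * t
x <> p * t
x <> q * t
x <> x * t
x <> x * f <> t
x <> x * p <> t
x <> x * q <> t
x <> x * id <> t
x <> x * id <> f
x <> x * id <> p
x <> x * id <> q
x <> x * id <> id

[e [t [f [p [q x]]] <> [t [f [p [q x]]] * [t [f [p [q id]]] <> [t [f [p [q id]]]]]]]]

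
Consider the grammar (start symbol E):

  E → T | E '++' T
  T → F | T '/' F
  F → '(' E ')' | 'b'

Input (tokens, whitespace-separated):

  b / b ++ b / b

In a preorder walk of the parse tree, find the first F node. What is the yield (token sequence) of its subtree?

[E [E [T [T [F b]] / [F b]]] ++ [T [T [F b]] / [F b]]]

b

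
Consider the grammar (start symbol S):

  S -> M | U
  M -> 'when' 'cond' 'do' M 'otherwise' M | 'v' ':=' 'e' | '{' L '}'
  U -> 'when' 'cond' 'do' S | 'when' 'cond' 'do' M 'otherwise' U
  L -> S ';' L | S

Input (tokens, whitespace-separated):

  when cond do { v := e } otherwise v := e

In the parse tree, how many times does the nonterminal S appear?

[S [M when cond do [M { [L [S [M v := e]]] }] otherwise [M v := e]]]

2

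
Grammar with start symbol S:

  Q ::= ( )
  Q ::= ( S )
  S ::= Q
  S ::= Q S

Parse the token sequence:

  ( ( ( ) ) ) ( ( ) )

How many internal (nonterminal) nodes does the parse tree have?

[S [Q ( [S [Q ( [S [Q ( )]] )]] )] [S [Q ( [S [Q ( )]] )]]]

10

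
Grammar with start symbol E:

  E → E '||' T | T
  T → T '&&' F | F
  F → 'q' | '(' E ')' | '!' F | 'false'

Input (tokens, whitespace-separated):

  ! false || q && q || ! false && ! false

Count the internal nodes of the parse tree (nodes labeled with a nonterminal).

[E [E [E [T [F ! [F false]]]] || [T [T [F q]] && [F q]]] || [T [T [F ! [F false]]] && [F ! [F false]]]]

16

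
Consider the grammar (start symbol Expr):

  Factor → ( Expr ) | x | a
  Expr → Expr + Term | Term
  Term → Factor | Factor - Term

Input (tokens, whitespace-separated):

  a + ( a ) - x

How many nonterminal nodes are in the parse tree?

[Expr [Expr [Term [Factor a]]] + [Term [Factor ( [Expr [Term [Factor a]]] )] - [Term [Factor x]]]]

11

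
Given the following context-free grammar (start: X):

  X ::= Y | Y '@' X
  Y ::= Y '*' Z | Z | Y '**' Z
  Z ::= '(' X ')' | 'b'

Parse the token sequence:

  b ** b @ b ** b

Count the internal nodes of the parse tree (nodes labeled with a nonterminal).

[X [Y [Y [Z b]] ** [Z b]] @ [X [Y [Y [Z b]] ** [Z b]]]]

10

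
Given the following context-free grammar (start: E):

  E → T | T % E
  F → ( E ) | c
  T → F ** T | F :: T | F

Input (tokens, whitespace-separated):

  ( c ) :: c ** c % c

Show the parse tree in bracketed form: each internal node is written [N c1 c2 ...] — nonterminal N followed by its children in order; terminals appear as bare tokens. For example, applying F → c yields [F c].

E
T % E
F :: T % E
( E ) :: T % E
( T ) :: T % E
( F ) :: T % E
( c ) :: T % E
( c ) :: F ** T % E
( c ) :: c ** T % E
( c ) :: c ** F % E
( c ) :: c ** c % E
( c ) :: c ** c % T
( c ) :: c ** c % F
( c ) :: c ** c % c

[E [T [F ( [E [T [F c]]] )] :: [T [F c] ** [T [F c]]]] % [E [T [F c]]]]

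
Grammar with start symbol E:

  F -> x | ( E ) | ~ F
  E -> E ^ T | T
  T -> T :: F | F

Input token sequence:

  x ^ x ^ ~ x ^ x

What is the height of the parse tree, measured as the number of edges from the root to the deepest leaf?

6

[E [E [E [E [T [F x]]] ^ [T [F x]]] ^ [T [F ~ [F x]]]] ^ [T [F x]]]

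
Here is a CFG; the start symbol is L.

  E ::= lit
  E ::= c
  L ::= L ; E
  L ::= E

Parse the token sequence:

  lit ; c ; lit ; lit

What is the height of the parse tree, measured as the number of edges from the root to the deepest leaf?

[L [L [L [L [E lit]] ; [E c]] ; [E lit]] ; [E lit]]

5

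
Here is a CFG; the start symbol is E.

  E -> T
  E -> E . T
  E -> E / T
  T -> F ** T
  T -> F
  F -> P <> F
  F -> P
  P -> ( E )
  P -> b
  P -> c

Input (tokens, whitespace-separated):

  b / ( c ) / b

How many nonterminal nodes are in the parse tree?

16

[E [E [E [T [F [P b]]]] / [T [F [P ( [E [T [F [P c]]]] )]]]] / [T [F [P b]]]]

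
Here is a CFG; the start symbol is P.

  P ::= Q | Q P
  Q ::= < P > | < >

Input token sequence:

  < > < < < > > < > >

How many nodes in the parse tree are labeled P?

5

[P [Q < >] [P [Q < [P [Q < [P [Q < >]] >] [P [Q < >]]] >]]]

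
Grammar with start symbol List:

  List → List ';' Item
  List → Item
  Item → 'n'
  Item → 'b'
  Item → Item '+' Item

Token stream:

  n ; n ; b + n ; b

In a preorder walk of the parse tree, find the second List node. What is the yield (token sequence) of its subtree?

n ; n ; b + n

[List [List [List [List [Item n]] ; [Item n]] ; [Item [Item b] + [Item n]]] ; [Item b]]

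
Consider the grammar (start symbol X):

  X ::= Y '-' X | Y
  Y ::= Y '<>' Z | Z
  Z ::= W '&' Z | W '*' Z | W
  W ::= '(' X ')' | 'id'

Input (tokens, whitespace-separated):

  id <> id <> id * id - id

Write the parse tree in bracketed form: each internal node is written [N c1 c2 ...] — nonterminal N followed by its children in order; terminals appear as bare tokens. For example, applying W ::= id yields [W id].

X
Y - X
Y <> Z - X
Y <> Z <> Z - X
Z <> Z <> Z - X
W <> Z <> Z - X
id <> Z <> Z - X
id <> W <> Z - X
id <> id <> Z - X
id <> id <> W * Z - X
id <> id <> id * Z - X
id <> id <> id * W - X
id <> id <> id * id - X
id <> id <> id * id - Y
id <> id <> id * id - Z
id <> id <> id * id - W
id <> id <> id * id - id

[X [Y [Y [Y [Z [W id]]] <> [Z [W id]]] <> [Z [W id] * [Z [W id]]]] - [X [Y [Z [W id]]]]]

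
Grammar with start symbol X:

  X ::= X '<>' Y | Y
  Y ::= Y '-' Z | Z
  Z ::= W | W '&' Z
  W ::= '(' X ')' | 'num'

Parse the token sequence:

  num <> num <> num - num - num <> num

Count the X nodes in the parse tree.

4

[X [X [X [X [Y [Z [W num]]]] <> [Y [Z [W num]]]] <> [Y [Y [Y [Z [W num]]] - [Z [W num]]] - [Z [W num]]]] <> [Y [Z [W num]]]]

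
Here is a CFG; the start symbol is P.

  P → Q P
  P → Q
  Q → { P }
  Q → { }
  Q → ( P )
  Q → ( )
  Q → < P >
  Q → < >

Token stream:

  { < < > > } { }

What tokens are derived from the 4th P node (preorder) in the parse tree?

{ }

[P [Q { [P [Q < [P [Q < >]] >]] }] [P [Q { }]]]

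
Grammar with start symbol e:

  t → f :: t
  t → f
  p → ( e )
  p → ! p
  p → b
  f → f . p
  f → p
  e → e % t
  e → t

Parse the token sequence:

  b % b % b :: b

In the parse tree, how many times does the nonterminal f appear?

[e [e [e [t [f [p b]]]] % [t [f [p b]]]] % [t [f [p b]] :: [t [f [p b]]]]]

4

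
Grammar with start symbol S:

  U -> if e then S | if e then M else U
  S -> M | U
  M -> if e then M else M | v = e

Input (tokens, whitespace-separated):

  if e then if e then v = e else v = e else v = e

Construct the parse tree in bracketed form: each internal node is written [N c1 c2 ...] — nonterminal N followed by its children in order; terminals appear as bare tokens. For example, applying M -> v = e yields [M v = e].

S
M
if e then M else M
if e then if e then M else M else M
if e then if e then v = e else M else M
if e then if e then v = e else v = e else M
if e then if e then v = e else v = e else v = e

[S [M if e then [M if e then [M v = e] else [M v = e]] else [M v = e]]]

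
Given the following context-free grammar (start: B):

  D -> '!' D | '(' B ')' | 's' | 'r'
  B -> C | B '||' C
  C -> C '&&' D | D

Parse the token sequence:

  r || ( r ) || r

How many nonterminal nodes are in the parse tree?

[B [B [B [C [D r]]] || [C [D ( [B [C [D r]]] )]]] || [C [D r]]]

12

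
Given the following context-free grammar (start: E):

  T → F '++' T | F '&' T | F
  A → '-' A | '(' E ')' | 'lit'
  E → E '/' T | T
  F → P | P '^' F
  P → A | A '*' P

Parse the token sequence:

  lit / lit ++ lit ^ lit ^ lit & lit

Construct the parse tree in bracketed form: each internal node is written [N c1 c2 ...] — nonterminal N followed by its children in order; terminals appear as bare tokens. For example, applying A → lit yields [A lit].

[E [E [T [F [P [A lit]]]]] / [T [F [P [A lit]]] ++ [T [F [P [A lit]] ^ [F [P [A lit]] ^ [F [P [A lit]]]]] & [T [F [P [A lit]]]]]]]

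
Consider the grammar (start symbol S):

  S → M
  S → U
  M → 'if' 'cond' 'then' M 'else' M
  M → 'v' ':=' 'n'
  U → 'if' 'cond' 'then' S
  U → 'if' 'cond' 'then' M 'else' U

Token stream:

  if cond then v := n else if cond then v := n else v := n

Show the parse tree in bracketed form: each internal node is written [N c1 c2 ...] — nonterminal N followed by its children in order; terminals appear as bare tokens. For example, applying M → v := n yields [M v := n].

[S [M if cond then [M v := n] else [M if cond then [M v := n] else [M v := n]]]]

S
M
if cond then M else M
if cond then v := n else M
if cond then v := n else if cond then M else M
if cond then v := n else if cond then v := n else M
if cond then v := n else if cond then v := n else v := n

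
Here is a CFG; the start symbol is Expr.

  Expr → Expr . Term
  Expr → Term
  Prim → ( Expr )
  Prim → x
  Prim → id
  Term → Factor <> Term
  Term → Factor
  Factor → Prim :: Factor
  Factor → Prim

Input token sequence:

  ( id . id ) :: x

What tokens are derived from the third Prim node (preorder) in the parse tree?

id

[Expr [Term [Factor [Prim ( [Expr [Expr [Term [Factor [Prim id]]]] . [Term [Factor [Prim id]]]] )] :: [Factor [Prim x]]]]]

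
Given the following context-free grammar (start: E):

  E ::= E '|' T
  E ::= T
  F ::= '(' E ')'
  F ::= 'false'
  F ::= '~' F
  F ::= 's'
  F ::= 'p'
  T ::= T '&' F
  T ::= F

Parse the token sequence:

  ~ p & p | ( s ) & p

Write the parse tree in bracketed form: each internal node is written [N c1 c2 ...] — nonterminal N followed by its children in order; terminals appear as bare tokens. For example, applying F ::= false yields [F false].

[E [E [T [T [F ~ [F p]]] & [F p]]] | [T [T [F ( [E [T [F s]]] )]] & [F p]]]

E
E | T
T | T
T & F | T
F & F | T
~ F & F | T
~ p & F | T
~ p & p | T
~ p & p | T & F
~ p & p | F & F
~ p & p | ( E ) & F
~ p & p | ( T ) & F
~ p & p | ( F ) & F
~ p & p | ( s ) & F
~ p & p | ( s ) & p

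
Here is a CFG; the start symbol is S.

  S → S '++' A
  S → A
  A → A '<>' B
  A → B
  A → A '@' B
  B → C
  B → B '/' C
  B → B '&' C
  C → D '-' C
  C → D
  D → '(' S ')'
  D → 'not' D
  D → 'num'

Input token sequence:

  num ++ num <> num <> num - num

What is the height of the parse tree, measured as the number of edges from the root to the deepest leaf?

[S [S [A [B [C [D num]]]]] ++ [A [A [A [B [C [D num]]]] <> [B [C [D num]]]] <> [B [C [D num] - [C [D num]]]]]]

7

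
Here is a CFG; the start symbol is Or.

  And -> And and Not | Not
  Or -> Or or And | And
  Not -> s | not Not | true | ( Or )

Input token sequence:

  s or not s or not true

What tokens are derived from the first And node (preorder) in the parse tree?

s

[Or [Or [Or [And [Not s]]] or [And [Not not [Not s]]]] or [And [Not not [Not true]]]]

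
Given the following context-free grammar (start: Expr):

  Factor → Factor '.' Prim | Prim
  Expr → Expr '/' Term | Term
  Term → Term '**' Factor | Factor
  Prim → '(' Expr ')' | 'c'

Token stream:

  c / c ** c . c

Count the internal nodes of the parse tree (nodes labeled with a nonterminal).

[Expr [Expr [Term [Factor [Prim c]]]] / [Term [Term [Factor [Prim c]]] ** [Factor [Factor [Prim c]] . [Prim c]]]]

13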